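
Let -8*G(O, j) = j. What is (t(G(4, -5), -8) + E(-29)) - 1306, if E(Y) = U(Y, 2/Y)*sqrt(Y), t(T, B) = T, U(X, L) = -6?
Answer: -10443/8 - 6*I*sqrt(29) ≈ -1305.4 - 32.311*I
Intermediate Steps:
G(O, j) = -j/8
E(Y) = -6*sqrt(Y)
(t(G(4, -5), -8) + E(-29)) - 1306 = (-1/8*(-5) - 6*I*sqrt(29)) - 1306 = (5/8 - 6*I*sqrt(29)) - 1306 = -10443/8 - 6*I*sqrt(29)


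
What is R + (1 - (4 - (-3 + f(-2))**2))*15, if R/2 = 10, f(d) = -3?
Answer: 515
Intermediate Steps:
R = 20 (R = 2*10 = 20)
R + (1 - (4 - (-3 + f(-2))**2))*15 = 20 + (1 - (4 - (-3 - 3)**2))*15 = 20 + (1 - (4 - 1*(-6)**2))*15 = 20 + (1 - (4 - 1*36))*15 = 20 + (1 - (4 - 36))*15 = 20 + (1 - 1*(-32))*15 = 20 + (1 + 32)*15 = 20 + 33*15 = 20 + 495 = 515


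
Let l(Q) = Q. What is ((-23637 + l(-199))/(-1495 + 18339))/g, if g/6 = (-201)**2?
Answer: -5959/1020771666 ≈ -5.8377e-6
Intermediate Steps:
g = 242406 (g = 6*(-201)**2 = 6*40401 = 242406)
((-23637 + l(-199))/(-1495 + 18339))/g = ((-23637 - 199)/(-1495 + 18339))/242406 = -23836/16844*(1/242406) = -23836*1/16844*(1/242406) = -5959/4211*1/242406 = -5959/1020771666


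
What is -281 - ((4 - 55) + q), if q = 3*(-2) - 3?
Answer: -221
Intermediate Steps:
q = -9 (q = -6 - 3 = -9)
-281 - ((4 - 55) + q) = -281 - ((4 - 55) - 9) = -281 - (-51 - 9) = -281 - 1*(-60) = -281 + 60 = -221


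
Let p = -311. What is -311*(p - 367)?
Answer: 210858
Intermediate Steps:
-311*(p - 367) = -311*(-311 - 367) = -311*(-678) = 210858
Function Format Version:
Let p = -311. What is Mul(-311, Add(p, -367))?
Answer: 210858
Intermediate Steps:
Mul(-311, Add(p, -367)) = Mul(-311, Add(-311, -367)) = Mul(-311, -678) = 210858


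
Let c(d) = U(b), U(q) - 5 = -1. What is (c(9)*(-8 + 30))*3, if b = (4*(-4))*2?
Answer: 264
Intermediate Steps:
b = -32 (b = -16*2 = -32)
U(q) = 4 (U(q) = 5 - 1 = 4)
c(d) = 4
(c(9)*(-8 + 30))*3 = (4*(-8 + 30))*3 = (4*22)*3 = 88*3 = 264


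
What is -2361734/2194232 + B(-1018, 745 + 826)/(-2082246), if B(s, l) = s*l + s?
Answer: -117190873491/380744233756 ≈ -0.30779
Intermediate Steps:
B(s, l) = s + l*s (B(s, l) = l*s + s = s + l*s)
-2361734/2194232 + B(-1018, 745 + 826)/(-2082246) = -2361734/2194232 - 1018*(1 + (745 + 826))/(-2082246) = -2361734*1/2194232 - 1018*(1 + 1571)*(-1/2082246) = -1180867/1097116 - 1018*1572*(-1/2082246) = -1180867/1097116 - 1600296*(-1/2082246) = -1180867/1097116 + 266716/347041 = -117190873491/380744233756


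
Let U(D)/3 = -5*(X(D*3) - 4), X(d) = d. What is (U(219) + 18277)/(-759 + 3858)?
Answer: 8482/3099 ≈ 2.7370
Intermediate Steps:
U(D) = 60 - 45*D (U(D) = 3*(-5*(D*3 - 4)) = 3*(-5*(3*D - 4)) = 3*(-5*(-4 + 3*D)) = 3*(20 - 15*D) = 60 - 45*D)
(U(219) + 18277)/(-759 + 3858) = ((60 - 45*219) + 18277)/(-759 + 3858) = ((60 - 9855) + 18277)/3099 = (-9795 + 18277)*(1/3099) = 8482*(1/3099) = 8482/3099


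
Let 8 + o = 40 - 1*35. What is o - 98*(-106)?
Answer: 10385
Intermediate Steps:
o = -3 (o = -8 + (40 - 1*35) = -8 + (40 - 35) = -8 + 5 = -3)
o - 98*(-106) = -3 - 98*(-106) = -3 + 10388 = 10385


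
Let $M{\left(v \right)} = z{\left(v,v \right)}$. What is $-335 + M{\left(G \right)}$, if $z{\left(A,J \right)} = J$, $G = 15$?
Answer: $-320$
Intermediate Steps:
$M{\left(v \right)} = v$
$-335 + M{\left(G \right)} = -335 + 15 = -320$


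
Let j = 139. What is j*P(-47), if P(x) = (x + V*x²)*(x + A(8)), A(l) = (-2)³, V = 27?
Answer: -455611420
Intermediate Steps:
A(l) = -8
P(x) = (-8 + x)*(x + 27*x²) (P(x) = (x + 27*x²)*(x - 8) = (x + 27*x²)*(-8 + x) = (-8 + x)*(x + 27*x²))
j*P(-47) = 139*(-47*(-8 - 215*(-47) + 27*(-47)²)) = 139*(-47*(-8 + 10105 + 27*2209)) = 139*(-47*(-8 + 10105 + 59643)) = 139*(-47*69740) = 139*(-3277780) = -455611420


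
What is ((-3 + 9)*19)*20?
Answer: 2280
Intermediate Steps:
((-3 + 9)*19)*20 = (6*19)*20 = 114*20 = 2280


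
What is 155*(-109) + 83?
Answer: -16812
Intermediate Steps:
155*(-109) + 83 = -16895 + 83 = -16812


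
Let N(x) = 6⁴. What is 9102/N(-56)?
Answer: 1517/216 ≈ 7.0231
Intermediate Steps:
N(x) = 1296
9102/N(-56) = 9102/1296 = 9102*(1/1296) = 1517/216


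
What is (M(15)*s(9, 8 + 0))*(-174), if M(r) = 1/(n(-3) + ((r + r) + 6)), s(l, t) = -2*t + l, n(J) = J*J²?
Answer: 406/3 ≈ 135.33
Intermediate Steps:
n(J) = J³
s(l, t) = l - 2*t
M(r) = 1/(-21 + 2*r) (M(r) = 1/((-3)³ + ((r + r) + 6)) = 1/(-27 + (2*r + 6)) = 1/(-27 + (6 + 2*r)) = 1/(-21 + 2*r))
(M(15)*s(9, 8 + 0))*(-174) = ((9 - 2*(8 + 0))/(-21 + 2*15))*(-174) = ((9 - 2*8)/(-21 + 30))*(-174) = ((9 - 16)/9)*(-174) = ((⅑)*(-7))*(-174) = -7/9*(-174) = 406/3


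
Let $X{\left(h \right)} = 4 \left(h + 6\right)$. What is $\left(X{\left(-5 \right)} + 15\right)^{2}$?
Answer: $361$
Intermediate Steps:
$X{\left(h \right)} = 24 + 4 h$ ($X{\left(h \right)} = 4 \left(6 + h\right) = 24 + 4 h$)
$\left(X{\left(-5 \right)} + 15\right)^{2} = \left(\left(24 + 4 \left(-5\right)\right) + 15\right)^{2} = \left(\left(24 - 20\right) + 15\right)^{2} = \left(4 + 15\right)^{2} = 19^{2} = 361$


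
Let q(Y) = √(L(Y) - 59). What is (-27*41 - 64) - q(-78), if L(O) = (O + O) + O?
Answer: -1171 - I*√293 ≈ -1171.0 - 17.117*I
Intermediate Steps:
L(O) = 3*O (L(O) = 2*O + O = 3*O)
q(Y) = √(-59 + 3*Y) (q(Y) = √(3*Y - 59) = √(-59 + 3*Y))
(-27*41 - 64) - q(-78) = (-27*41 - 64) - √(-59 + 3*(-78)) = (-1107 - 64) - √(-59 - 234) = -1171 - √(-293) = -1171 - I*√293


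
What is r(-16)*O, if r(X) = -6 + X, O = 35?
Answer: -770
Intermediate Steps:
r(-16)*O = (-6 - 16)*35 = -22*35 = -770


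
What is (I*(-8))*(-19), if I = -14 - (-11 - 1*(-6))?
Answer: -1368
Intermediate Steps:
I = -9 (I = -14 - (-11 + 6) = -14 - 1*(-5) = -14 + 5 = -9)
(I*(-8))*(-19) = -9*(-8)*(-19) = 72*(-19) = -1368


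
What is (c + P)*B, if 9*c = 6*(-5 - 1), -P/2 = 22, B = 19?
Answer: -912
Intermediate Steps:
P = -44 (P = -2*22 = -44)
c = -4 (c = (6*(-5 - 1))/9 = (6*(-6))/9 = (⅑)*(-36) = -4)
(c + P)*B = (-4 - 44)*19 = -48*19 = -912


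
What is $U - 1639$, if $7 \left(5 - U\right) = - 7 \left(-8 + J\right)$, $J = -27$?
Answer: $-1669$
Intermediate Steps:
$U = -30$ ($U = 5 - \frac{\left(-7\right) \left(-8 - 27\right)}{7} = 5 - \frac{\left(-7\right) \left(-35\right)}{7} = 5 - 35 = -30$)
$U - 1639 = -30 - 1639 = -1669$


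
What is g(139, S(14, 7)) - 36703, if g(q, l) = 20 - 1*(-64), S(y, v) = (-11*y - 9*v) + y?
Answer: -36619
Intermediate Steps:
S(y, v) = -10*y - 9*v
g(q, l) = 84 (g(q, l) = 20 + 64 = 84)
g(139, S(14, 7)) - 36703 = 84 - 36703 = -36619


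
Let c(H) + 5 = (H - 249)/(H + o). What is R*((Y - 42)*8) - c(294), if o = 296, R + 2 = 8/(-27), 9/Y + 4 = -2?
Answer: 853885/1062 ≈ 804.04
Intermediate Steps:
Y = -3/2 (Y = 9/(-4 - 2) = 9/(-6) = 9*(-⅙) = -3/2 ≈ -1.5000)
R = -62/27 (R = -2 + 8/(-27) = -2 + 8*(-1/27) = -2 - 8/27 = -62/27 ≈ -2.2963)
c(H) = -5 + (-249 + H)/(296 + H) (c(H) = -5 + (H - 249)/(H + 296) = -5 + (-249 + H)/(296 + H))
R*((Y - 42)*8) - c(294) = -62*(-3/2 - 42)*8/27 - (-1729 - 4*294)/(296 + 294) = -(-899)*8/9 - (-1729 - 1176)/590 = -62/27*(-348) - (-2905)/590 = 7192/9 - 1*(-581/118) = 7192/9 + 581/118 = 853885/1062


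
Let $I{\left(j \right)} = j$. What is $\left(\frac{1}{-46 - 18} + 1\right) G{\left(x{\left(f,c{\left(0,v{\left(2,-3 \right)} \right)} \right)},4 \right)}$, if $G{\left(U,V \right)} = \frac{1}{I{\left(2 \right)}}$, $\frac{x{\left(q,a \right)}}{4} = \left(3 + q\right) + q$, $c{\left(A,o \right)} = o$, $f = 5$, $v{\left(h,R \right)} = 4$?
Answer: $\frac{63}{128} \approx 0.49219$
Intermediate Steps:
$x{\left(q,a \right)} = 12 + 8 q$ ($x{\left(q,a \right)} = 4 \left(\left(3 + q\right) + q\right) = 4 \left(3 + 2 q\right) = 12 + 8 q$)
$G{\left(U,V \right)} = \frac{1}{2}$
$\left(\frac{1}{-46 - 18} + 1\right) G{\left(x{\left(f,c{\left(0,v{\left(2,-3 \right)} \right)} \right)},4 \right)} = \left(\frac{1}{-46 - 18} + 1\right) \frac{1}{2} = \left(\frac{1}{-64} + 1\right) \frac{1}{2} = \left(- \frac{1}{64} + 1\right) \frac{1}{2} = \frac{63}{64} \cdot \frac{1}{2} = \frac{63}{128}$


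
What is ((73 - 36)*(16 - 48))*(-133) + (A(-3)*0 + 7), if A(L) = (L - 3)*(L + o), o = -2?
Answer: 157479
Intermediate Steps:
A(L) = (-3 + L)*(-2 + L) (A(L) = (L - 3)*(L - 2) = (-3 + L)*(-2 + L))
((73 - 36)*(16 - 48))*(-133) + (A(-3)*0 + 7) = ((73 - 36)*(16 - 48))*(-133) + ((6 + (-3)² - 5*(-3))*0 + 7) = (37*(-32))*(-133) + ((6 + 9 + 15)*0 + 7) = -1184*(-133) + (30*0 + 7) = 157472 + (0 + 7) = 157472 + 7 = 157479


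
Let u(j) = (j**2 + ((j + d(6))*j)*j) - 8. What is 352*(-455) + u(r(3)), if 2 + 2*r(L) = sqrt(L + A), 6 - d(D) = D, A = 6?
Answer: -1281341/8 ≈ -1.6017e+5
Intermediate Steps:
d(D) = 6 - D
r(L) = -1 + sqrt(6 + L)/2 (r(L) = -1 + sqrt(L + 6)/2 = -1 + sqrt(6 + L)/2)
u(j) = -8 + j**2 + j**3 (u(j) = (j**2 + ((j + (6 - 1*6))*j)*j) - 8 = (j**2 + ((j + (6 - 6))*j)*j) - 8 = (j**2 + ((j + 0)*j)*j) - 8 = (j**2 + (j*j)*j) - 8 = (j**2 + j**2*j) - 8 = (j**2 + j**3) - 8 = -8 + j**2 + j**3)
352*(-455) + u(r(3)) = 352*(-455) + (-8 + (-1 + sqrt(6 + 3)/2)**2 + (-1 + sqrt(6 + 3)/2)**3) = -160160 + (-8 + (-1 + sqrt(9)/2)**2 + (-1 + sqrt(9)/2)**3) = -160160 + (-8 + (-1 + (1/2)*3)**2 + (-1 + (1/2)*3)**3) = -160160 + (-8 + (-1 + 3/2)**2 + (-1 + 3/2)**3) = -160160 + (-8 + (1/2)**2 + (1/2)**3) = -160160 + (-8 + 1/4 + 1/8) = -160160 - 61/8 = -1281341/8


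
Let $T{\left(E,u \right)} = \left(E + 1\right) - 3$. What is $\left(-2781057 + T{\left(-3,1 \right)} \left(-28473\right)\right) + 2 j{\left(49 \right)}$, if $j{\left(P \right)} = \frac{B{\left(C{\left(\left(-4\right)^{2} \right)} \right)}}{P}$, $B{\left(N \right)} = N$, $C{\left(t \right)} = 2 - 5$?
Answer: $- \frac{129295914}{49} \approx -2.6387 \cdot 10^{6}$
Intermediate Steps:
$C{\left(t \right)} = -3$ ($C{\left(t \right)} = 2 - 5 = -3$)
$T{\left(E,u \right)} = -2 + E$ ($T{\left(E,u \right)} = \left(1 + E\right) - 3 = -2 + E$)
$j{\left(P \right)} = - \frac{3}{P}$
$\left(-2781057 + T{\left(-3,1 \right)} \left(-28473\right)\right) + 2 j{\left(49 \right)} = \left(-2781057 + \left(-2 - 3\right) \left(-28473\right)\right) + 2 \left(- \frac{3}{49}\right) = \left(-2781057 - -142365\right) + 2 \left(\left(-3\right) \frac{1}{49}\right) = \left(-2781057 + 142365\right) + 2 \left(- \frac{3}{49}\right) = -2638692 - \frac{6}{49} = - \frac{129295914}{49}$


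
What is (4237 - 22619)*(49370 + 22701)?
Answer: -1324809122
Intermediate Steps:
(4237 - 22619)*(49370 + 22701) = -18382*72071 = -1324809122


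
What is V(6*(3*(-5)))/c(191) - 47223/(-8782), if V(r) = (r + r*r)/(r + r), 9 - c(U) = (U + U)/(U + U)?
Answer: -13015/70256 ≈ -0.18525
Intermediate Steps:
c(U) = 8 (c(U) = 9 - (U + U)/(U + U) = 9 - 2*U/(2*U) = 9 - 2*U*1/(2*U) = 9 - 1*1 = 9 - 1 = 8)
V(r) = (r + r²)/(2*r) (V(r) = (r + r²)/((2*r)) = (r + r²)*(1/(2*r)) = (r + r²)/(2*r))
V(6*(3*(-5)))/c(191) - 47223/(-8782) = (½ + (6*(3*(-5)))/2)/8 - 47223/(-8782) = (½ + (6*(-15))/2)*(⅛) - 47223*(-1/8782) = (½ + (½)*(-90))*(⅛) + 47223/8782 = (½ - 45)*(⅛) + 47223/8782 = -89/2*⅛ + 47223/8782 = -89/16 + 47223/8782 = -13015/70256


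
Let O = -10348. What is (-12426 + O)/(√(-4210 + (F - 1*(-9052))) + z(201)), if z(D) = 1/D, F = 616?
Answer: 4577574/220508657 - 920092374*√5458/220508657 ≈ -308.24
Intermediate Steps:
(-12426 + O)/(√(-4210 + (F - 1*(-9052))) + z(201)) = (-12426 - 10348)/(√(-4210 + (616 - 1*(-9052))) + 1/201) = -22774/(√(-4210 + (616 + 9052)) + 1/201) = -22774/(√(-4210 + 9668) + 1/201) = -22774/(√5458 + 1/201) = -22774/(1/201 + √5458)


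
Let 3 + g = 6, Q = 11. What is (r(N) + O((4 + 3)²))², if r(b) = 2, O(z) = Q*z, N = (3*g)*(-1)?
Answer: 292681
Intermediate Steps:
g = 3 (g = -3 + 6 = 3)
N = -9 (N = (3*3)*(-1) = 9*(-1) = -9)
O(z) = 11*z
(r(N) + O((4 + 3)²))² = (2 + 11*(4 + 3)²)² = (2 + 11*7²)² = (2 + 11*49)² = (2 + 539)² = 541² = 292681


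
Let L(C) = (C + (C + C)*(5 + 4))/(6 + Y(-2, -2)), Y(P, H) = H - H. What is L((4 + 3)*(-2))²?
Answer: 17689/9 ≈ 1965.4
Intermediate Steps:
Y(P, H) = 0
L(C) = 19*C/6 (L(C) = (C + (C + C)*(5 + 4))/(6 + 0) = (C + (2*C)*9)/6 = (C + 18*C)*(⅙) = (19*C)*(⅙) = 19*C/6)
L((4 + 3)*(-2))² = (19*((4 + 3)*(-2))/6)² = (19*(7*(-2))/6)² = ((19/6)*(-14))² = (-133/3)² = 17689/9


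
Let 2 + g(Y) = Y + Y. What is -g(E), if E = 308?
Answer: -614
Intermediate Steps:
g(Y) = -2 + 2*Y (g(Y) = -2 + (Y + Y) = -2 + 2*Y)
-g(E) = -(-2 + 2*308) = -(-2 + 616) = -1*614 = -614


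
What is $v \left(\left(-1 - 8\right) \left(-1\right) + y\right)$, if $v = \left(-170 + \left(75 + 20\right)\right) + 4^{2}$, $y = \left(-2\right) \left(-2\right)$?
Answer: $-767$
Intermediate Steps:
$y = 4$
$v = -59$ ($v = \left(-170 + 95\right) + 16 = -75 + 16 = -59$)
$v \left(\left(-1 - 8\right) \left(-1\right) + y\right) = - 59 \left(\left(-1 - 8\right) \left(-1\right) + 4\right) = - 59 \left(\left(-9\right) \left(-1\right) + 4\right) = - 59 \left(9 + 4\right) = \left(-59\right) 13 = -767$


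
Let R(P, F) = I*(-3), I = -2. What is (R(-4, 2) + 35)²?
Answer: 1681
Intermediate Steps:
R(P, F) = 6 (R(P, F) = -2*(-3) = 6)
(R(-4, 2) + 35)² = (6 + 35)² = 41² = 1681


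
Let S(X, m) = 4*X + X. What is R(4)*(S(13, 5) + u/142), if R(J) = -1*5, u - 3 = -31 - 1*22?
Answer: -22950/71 ≈ -323.24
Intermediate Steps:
u = -50 (u = 3 + (-31 - 1*22) = 3 + (-31 - 22) = 3 - 53 = -50)
R(J) = -5
S(X, m) = 5*X
R(4)*(S(13, 5) + u/142) = -5*(5*13 - 50/142) = -5*(65 - 50*1/142) = -5*(65 - 25/71) = -5*4590/71 = -22950/71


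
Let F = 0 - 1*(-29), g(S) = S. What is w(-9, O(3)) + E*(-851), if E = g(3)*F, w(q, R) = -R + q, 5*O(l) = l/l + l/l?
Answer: -370232/5 ≈ -74046.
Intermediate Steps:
O(l) = ⅖ (O(l) = (l/l + l/l)/5 = (1 + 1)/5 = (⅕)*2 = ⅖)
w(q, R) = q - R
F = 29 (F = 0 + 29 = 29)
E = 87 (E = 3*29 = 87)
w(-9, O(3)) + E*(-851) = (-9 - 1*⅖) + 87*(-851) = (-9 - ⅖) - 74037 = -47/5 - 74037 = -370232/5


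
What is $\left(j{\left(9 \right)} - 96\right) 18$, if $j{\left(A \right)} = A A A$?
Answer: $11394$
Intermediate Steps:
$j{\left(A \right)} = A^{3}$ ($j{\left(A \right)} = A^{2} A = A^{3}$)
$\left(j{\left(9 \right)} - 96\right) 18 = \left(9^{3} - 96\right) 18 = \left(729 - 96\right) 18 = 633 \cdot 18 = 11394$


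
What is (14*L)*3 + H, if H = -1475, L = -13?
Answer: -2021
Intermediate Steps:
(14*L)*3 + H = (14*(-13))*3 - 1475 = -182*3 - 1475 = -546 - 1475 = -2021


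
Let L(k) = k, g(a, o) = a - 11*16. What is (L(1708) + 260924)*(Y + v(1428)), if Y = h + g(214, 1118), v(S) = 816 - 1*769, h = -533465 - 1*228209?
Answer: -200017642248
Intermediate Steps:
h = -761674 (h = -533465 - 228209 = -761674)
g(a, o) = -176 + a (g(a, o) = a - 176 = -176 + a)
v(S) = 47 (v(S) = 816 - 769 = 47)
Y = -761636 (Y = -761674 + (-176 + 214) = -761674 + 38 = -761636)
(L(1708) + 260924)*(Y + v(1428)) = (1708 + 260924)*(-761636 + 47) = 262632*(-761589) = -200017642248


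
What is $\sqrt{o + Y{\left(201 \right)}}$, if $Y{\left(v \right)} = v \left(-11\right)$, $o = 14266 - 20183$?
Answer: $8 i \sqrt{127} \approx 90.155 i$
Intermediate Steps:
$o = -5917$ ($o = 14266 - 20183 = -5917$)
$Y{\left(v \right)} = - 11 v$
$\sqrt{o + Y{\left(201 \right)}} = \sqrt{-5917 - 2211} = \sqrt{-8128} = 8 i \sqrt{127}$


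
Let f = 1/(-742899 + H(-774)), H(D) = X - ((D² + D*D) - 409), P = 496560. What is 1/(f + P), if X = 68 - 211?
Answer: 1940785/963716199599 ≈ 2.0139e-6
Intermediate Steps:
X = -143
H(D) = 266 - 2*D² (H(D) = -143 - ((D² + D*D) - 409) = -143 - ((D² + D²) - 409) = -143 - (2*D² - 409) = -143 - (-409 + 2*D²) = -143 + (409 - 2*D²) = 266 - 2*D²)
f = -1/1940785 (f = 1/(-742899 + (266 - 2*(-774)²)) = 1/(-742899 + (266 - 2*599076)) = 1/(-742899 + (266 - 1198152)) = 1/(-742899 - 1197886) = 1/(-1940785) = -1/1940785 ≈ -5.1526e-7)
1/(f + P) = 1/(-1/1940785 + 496560) = 1/(963716199599/1940785) = 1940785/963716199599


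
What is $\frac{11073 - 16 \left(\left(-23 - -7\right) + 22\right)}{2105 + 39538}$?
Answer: $\frac{3659}{13881} \approx 0.2636$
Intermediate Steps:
$\frac{11073 - 16 \left(\left(-23 - -7\right) + 22\right)}{2105 + 39538} = \frac{11073 - 16 \left(\left(-23 + 7\right) + 22\right)}{41643} = \left(11073 - 16 \left(-16 + 22\right)\right) \frac{1}{41643} = \left(11073 - 96\right) \frac{1}{41643} = 10977 \cdot \frac{1}{41643} = \frac{3659}{13881}$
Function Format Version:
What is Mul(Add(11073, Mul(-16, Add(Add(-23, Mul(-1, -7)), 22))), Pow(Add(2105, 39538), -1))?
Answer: Rational(3659, 13881) ≈ 0.26360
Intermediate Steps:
Mul(Add(11073, Mul(-16, Add(Add(-23, Mul(-1, -7)), 22))), Pow(Add(2105, 39538), -1)) = Mul(Add(11073, Mul(-16, Add(Add(-23, 7), 22))), Pow(41643, -1)) = Mul(Add(11073, Mul(-16, Add(-16, 22))), Rational(1, 41643)) = Mul(Add(11073, Mul(-16, 6)), Rational(1, 41643)) = Mul(Add(11073, -96), Rational(1, 41643)) = Mul(10977, Rational(1, 41643)) = Rational(3659, 13881)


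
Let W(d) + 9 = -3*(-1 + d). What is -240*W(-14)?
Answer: -8640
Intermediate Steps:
W(d) = -6 - 3*d (W(d) = -9 - 3*(-1 + d) = -9 + (3 - 3*d) = -6 - 3*d)
-240*W(-14) = -240*(-6 - 3*(-14)) = -240*(-6 + 42) = -240*36 = -8640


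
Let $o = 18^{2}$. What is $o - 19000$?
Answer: $-18676$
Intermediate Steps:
$o = 324$
$o - 19000 = 324 - 19000 = -18676$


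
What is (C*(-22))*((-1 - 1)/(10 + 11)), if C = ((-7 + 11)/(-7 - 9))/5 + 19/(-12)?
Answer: -154/45 ≈ -3.4222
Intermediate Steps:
C = -49/30 (C = (4/(-16))*(⅕) + 19*(-1/12) = (4*(-1/16))*(⅕) - 19/12 = -¼*⅕ - 19/12 = -1/20 - 19/12 = -49/30 ≈ -1.6333)
(C*(-22))*((-1 - 1)/(10 + 11)) = (-49/30*(-22))*((-1 - 1)/(10 + 11)) = 539*(-2/21)/15 = 539*(-2*1/21)/15 = (539/15)*(-2/21) = -154/45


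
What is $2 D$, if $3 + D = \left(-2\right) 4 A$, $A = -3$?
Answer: $42$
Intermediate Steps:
$D = 21$ ($D = -3 + \left(-2\right) 4 \left(-3\right) = -3 - -24 = -3 + 24 = 21$)
$2 D = 2 \cdot 21 = 42$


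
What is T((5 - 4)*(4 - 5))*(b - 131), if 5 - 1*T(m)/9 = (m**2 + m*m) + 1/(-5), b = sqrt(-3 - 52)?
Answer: -18864/5 + 144*I*sqrt(55)/5 ≈ -3772.8 + 213.59*I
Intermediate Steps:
b = I*sqrt(55) (b = sqrt(-55) = I*sqrt(55) ≈ 7.4162*I)
T(m) = 234/5 - 18*m**2 (T(m) = 45 - 9*((m**2 + m*m) + 1/(-5)) = 45 - 9*((m**2 + m**2) - 1/5) = 45 - 9*(2*m**2 - 1/5) = 45 - 9*(-1/5 + 2*m**2) = 45 + (9/5 - 18*m**2) = 234/5 - 18*m**2)
T((5 - 4)*(4 - 5))*(b - 131) = (234/5 - 18*(4 - 5)**2*(5 - 4)**2)*(I*sqrt(55) - 131) = (234/5 - 18*1**2)*(-131 + I*sqrt(55)) = (234/5 - 18*(-1)**2)*(-131 + I*sqrt(55)) = (234/5 - 18*1)*(-131 + I*sqrt(55)) = (234/5 - 18)*(-131 + I*sqrt(55)) = 144*(-131 + I*sqrt(55))/5 = -18864/5 + 144*I*sqrt(55)/5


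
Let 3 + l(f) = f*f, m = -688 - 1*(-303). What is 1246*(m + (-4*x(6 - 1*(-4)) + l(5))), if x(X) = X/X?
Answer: -457282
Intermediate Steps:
x(X) = 1
m = -385 (m = -688 + 303 = -385)
l(f) = -3 + f² (l(f) = -3 + f*f = -3 + f²)
1246*(m + (-4*x(6 - 1*(-4)) + l(5))) = 1246*(-385 + (-4*1 + (-3 + 5²))) = 1246*(-385 + (-4 + (-3 + 25))) = 1246*(-385 + (-4 + 22)) = 1246*(-385 + 18) = 1246*(-367) = -457282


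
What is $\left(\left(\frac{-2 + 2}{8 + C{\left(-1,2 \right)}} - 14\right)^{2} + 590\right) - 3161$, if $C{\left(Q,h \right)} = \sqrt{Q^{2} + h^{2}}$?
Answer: $-2375$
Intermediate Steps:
$\left(\left(\frac{-2 + 2}{8 + C{\left(-1,2 \right)}} - 14\right)^{2} + 590\right) - 3161 = \left(\left(\frac{-2 + 2}{8 + \sqrt{\left(-1\right)^{2} + 2^{2}}} - 14\right)^{2} + 590\right) - 3161 = \left(\left(\frac{0}{8 + \sqrt{1 + 4}} - 14\right)^{2} + 590\right) - 3161 = \left(\left(\frac{0}{8 + \sqrt{5}} - 14\right)^{2} + 590\right) - 3161 = \left(\left(0 - 14\right)^{2} + 590\right) - 3161 = \left(\left(-14\right)^{2} + 590\right) - 3161 = \left(196 + 590\right) - 3161 = 786 - 3161 = -2375$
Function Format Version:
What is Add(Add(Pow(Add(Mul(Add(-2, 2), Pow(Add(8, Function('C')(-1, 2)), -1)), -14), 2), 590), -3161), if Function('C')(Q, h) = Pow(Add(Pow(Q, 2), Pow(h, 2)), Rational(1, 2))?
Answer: -2375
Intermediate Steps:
Add(Add(Pow(Add(Mul(Add(-2, 2), Pow(Add(8, Function('C')(-1, 2)), -1)), -14), 2), 590), -3161) = Add(Add(Pow(Add(Mul(Add(-2, 2), Pow(Add(8, Pow(Add(Pow(-1, 2), Pow(2, 2)), Rational(1, 2))), -1)), -14), 2), 590), -3161) = Add(Add(Pow(Add(Mul(0, Pow(Add(8, Pow(Add(1, 4), Rational(1, 2))), -1)), -14), 2), 590), -3161) = Add(Add(Pow(Add(Mul(0, Pow(Add(8, Pow(5, Rational(1, 2))), -1)), -14), 2), 590), -3161) = Add(Add(Pow(Add(0, -14), 2), 590), -3161) = Add(Add(Pow(-14, 2), 590), -3161) = Add(Add(196, 590), -3161) = Add(786, -3161) = -2375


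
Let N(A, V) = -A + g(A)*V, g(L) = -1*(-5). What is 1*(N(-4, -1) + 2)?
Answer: 1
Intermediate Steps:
g(L) = 5
N(A, V) = -A + 5*V
1*(N(-4, -1) + 2) = 1*((-1*(-4) + 5*(-1)) + 2) = 1*((4 - 5) + 2) = 1*(-1 + 2) = 1*1 = 1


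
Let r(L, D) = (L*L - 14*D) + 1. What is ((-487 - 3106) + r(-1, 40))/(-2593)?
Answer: 4151/2593 ≈ 1.6008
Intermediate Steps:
r(L, D) = 1 + L² - 14*D (r(L, D) = (L² - 14*D) + 1 = 1 + L² - 14*D)
((-487 - 3106) + r(-1, 40))/(-2593) = ((-487 - 3106) + (1 + (-1)² - 14*40))/(-2593) = (-3593 + (1 + 1 - 560))*(-1/2593) = (-3593 - 558)*(-1/2593) = -4151*(-1/2593) = 4151/2593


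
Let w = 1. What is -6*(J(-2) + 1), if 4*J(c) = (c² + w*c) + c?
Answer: -6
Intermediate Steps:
J(c) = c/2 + c²/4 (J(c) = ((c² + 1*c) + c)/4 = ((c² + c) + c)/4 = ((c + c²) + c)/4 = (c² + 2*c)/4 = c/2 + c²/4)
-6*(J(-2) + 1) = -6*((¼)*(-2)*(2 - 2) + 1) = -6*((¼)*(-2)*0 + 1) = -6*(0 + 1) = -6*1 = -6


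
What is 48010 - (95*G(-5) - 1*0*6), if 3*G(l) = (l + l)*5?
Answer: 148780/3 ≈ 49593.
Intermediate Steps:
G(l) = 10*l/3 (G(l) = ((l + l)*5)/3 = ((2*l)*5)/3 = (10*l)/3 = 10*l/3)
48010 - (95*G(-5) - 1*0*6) = 48010 - (95*((10/3)*(-5)) - 1*0*6) = 48010 - (95*(-50/3) + 0*6) = 48010 - (-4750/3 + 0) = 48010 - 1*(-4750/3) = 48010 + 4750/3 = 148780/3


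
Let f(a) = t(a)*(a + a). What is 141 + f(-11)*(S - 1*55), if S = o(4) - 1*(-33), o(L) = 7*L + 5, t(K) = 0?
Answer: 141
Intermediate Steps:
o(L) = 5 + 7*L
S = 66 (S = (5 + 7*4) - 1*(-33) = (5 + 28) + 33 = 33 + 33 = 66)
f(a) = 0 (f(a) = 0*(a + a) = 0*(2*a) = 0)
141 + f(-11)*(S - 1*55) = 141 + 0*(66 - 1*55) = 141 + 0*(66 - 55) = 141 + 0*11 = 141 + 0 = 141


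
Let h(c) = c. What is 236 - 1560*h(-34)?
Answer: 53276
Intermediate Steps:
236 - 1560*h(-34) = 236 - 1560*(-34) = 236 + 53040 = 53276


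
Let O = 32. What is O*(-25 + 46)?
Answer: 672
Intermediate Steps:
O*(-25 + 46) = 32*(-25 + 46) = 32*21 = 672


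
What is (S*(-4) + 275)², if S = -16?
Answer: 114921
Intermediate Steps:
(S*(-4) + 275)² = (-16*(-4) + 275)² = (64 + 275)² = 339² = 114921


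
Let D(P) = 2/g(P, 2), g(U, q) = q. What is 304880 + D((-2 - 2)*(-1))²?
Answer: 304881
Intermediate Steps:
D(P) = 1 (D(P) = 2/2 = 2*(½) = 1)
304880 + D((-2 - 2)*(-1))² = 304880 + 1² = 304880 + 1 = 304881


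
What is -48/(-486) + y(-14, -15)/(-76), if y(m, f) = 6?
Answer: 61/3078 ≈ 0.019818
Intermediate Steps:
-48/(-486) + y(-14, -15)/(-76) = -48/(-486) + 6/(-76) = -48*(-1/486) + 6*(-1/76) = 8/81 - 3/38 = 61/3078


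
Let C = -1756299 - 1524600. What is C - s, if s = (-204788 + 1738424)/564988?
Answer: -463417524462/141247 ≈ -3.2809e+6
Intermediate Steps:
s = 383409/141247 (s = 1533636*(1/564988) = 383409/141247 ≈ 2.7145)
C = -3280899
C - s = -3280899 - 1*383409/141247 = -3280899 - 383409/141247 = -463417524462/141247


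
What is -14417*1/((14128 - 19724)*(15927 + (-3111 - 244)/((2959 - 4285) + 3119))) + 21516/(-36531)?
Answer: -9468399101335/16080364378512 ≈ -0.58882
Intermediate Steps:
-14417*1/((14128 - 19724)*(15927 + (-3111 - 244)/((2959 - 4285) + 3119))) + 21516/(-36531) = -14417*(-1/(5596*(15927 - 3355/(-1326 + 3119)))) + 21516*(-1/36531) = -14417*(-1/(5596*(15927 - 3355/1793))) - 652/1107 = -14417*(-1/(5596*(15927 - 3355*1/1793))) - 652/1107 = -14417*(-1/(5596*(15927 - 305/163))) - 652/1107 = -14417/((-5596*2595796/163)) - 652/1107 = -14417/(-14526074416/163) - 652/1107 = -14417*(-163/14526074416) - 652/1107 = 2349971/14526074416 - 652/1107 = -9468399101335/16080364378512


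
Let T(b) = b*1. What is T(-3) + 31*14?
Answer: 431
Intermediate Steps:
T(b) = b
T(-3) + 31*14 = -3 + 31*14 = -3 + 434 = 431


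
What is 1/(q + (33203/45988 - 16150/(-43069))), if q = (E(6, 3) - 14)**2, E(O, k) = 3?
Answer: 1980657172/241832244019 ≈ 0.0081902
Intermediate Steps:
q = 121 (q = (3 - 14)**2 = (-11)**2 = 121)
1/(q + (33203/45988 - 16150/(-43069))) = 1/(121 + (33203/45988 - 16150/(-43069))) = 1/(121 + (33203*(1/45988) - 16150*(-1/43069))) = 1/(121 + (33203/45988 + 16150/43069)) = 1/(121 + 2172726207/1980657172) = 1/(241832244019/1980657172) = 1980657172/241832244019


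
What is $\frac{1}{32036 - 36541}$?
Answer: $- \frac{1}{4505} \approx -0.00022198$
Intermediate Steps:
$\frac{1}{32036 - 36541} = \frac{1}{-4505} = - \frac{1}{4505}$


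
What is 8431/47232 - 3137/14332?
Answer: -6833423/169232256 ≈ -0.040379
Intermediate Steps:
8431/47232 - 3137/14332 = -6833423/169232256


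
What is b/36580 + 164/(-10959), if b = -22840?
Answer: -12815134/20044011 ≈ -0.63935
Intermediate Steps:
b/36580 + 164/(-10959) = -22840/36580 + 164/(-10959) = -22840*1/36580 + 164*(-1/10959) = -1142/1829 - 164/10959 = -12815134/20044011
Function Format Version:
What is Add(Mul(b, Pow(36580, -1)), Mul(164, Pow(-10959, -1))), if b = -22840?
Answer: Rational(-12815134, 20044011) ≈ -0.63935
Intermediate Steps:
Add(Mul(b, Pow(36580, -1)), Mul(164, Pow(-10959, -1))) = Add(Mul(-22840, Pow(36580, -1)), Mul(164, Pow(-10959, -1))) = Add(Mul(-22840, Rational(1, 36580)), Mul(164, Rational(-1, 10959))) = Add(Rational(-1142, 1829), Rational(-164, 10959)) = Rational(-12815134, 20044011)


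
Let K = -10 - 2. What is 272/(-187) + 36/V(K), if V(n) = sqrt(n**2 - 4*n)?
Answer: -16/11 + 3*sqrt(3)/2 ≈ 1.1435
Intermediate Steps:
K = -12
272/(-187) + 36/V(K) = 272/(-187) + 36/(sqrt(-12*(-4 - 12))) = 272*(-1/187) + 36/(sqrt(-12*(-16))) = -16/11 + 36/(sqrt(192)) = -16/11 + 36/((8*sqrt(3))) = -16/11 + 36*(sqrt(3)/24) = -16/11 + 3*sqrt(3)/2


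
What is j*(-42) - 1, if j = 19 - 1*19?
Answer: -1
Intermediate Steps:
j = 0 (j = 19 - 19 = 0)
j*(-42) - 1 = 0*(-42) - 1 = 0 - 1 = -1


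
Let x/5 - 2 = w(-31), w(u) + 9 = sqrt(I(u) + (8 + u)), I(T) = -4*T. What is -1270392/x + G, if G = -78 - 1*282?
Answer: -2246586/65 - 317598*sqrt(101)/65 ≈ -83668.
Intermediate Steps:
G = -360 (G = -78 - 282 = -360)
w(u) = -9 + sqrt(8 - 3*u) (w(u) = -9 + sqrt(-4*u + (8 + u)) = -9 + sqrt(8 - 3*u))
x = -35 + 5*sqrt(101) (x = 10 + 5*(-9 + sqrt(8 - 3*(-31))) = 10 + 5*(-9 + sqrt(8 + 93)) = 10 + 5*(-9 + sqrt(101)) = 10 + (-45 + 5*sqrt(101)) = -35 + 5*sqrt(101) ≈ 15.249)
-1270392/x + G = -1270392/(-35 + 5*sqrt(101)) - 360 = -360 - 1270392/(-35 + 5*sqrt(101))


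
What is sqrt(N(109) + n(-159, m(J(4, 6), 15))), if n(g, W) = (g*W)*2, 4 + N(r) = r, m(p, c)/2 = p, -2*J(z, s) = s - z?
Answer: sqrt(741) ≈ 27.221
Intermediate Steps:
J(z, s) = z/2 - s/2 (J(z, s) = -(s - z)/2 = z/2 - s/2)
m(p, c) = 2*p
N(r) = -4 + r
n(g, W) = 2*W*g (n(g, W) = (W*g)*2 = 2*W*g)
sqrt(N(109) + n(-159, m(J(4, 6), 15))) = sqrt((-4 + 109) + 2*(2*((1/2)*4 - 1/2*6))*(-159)) = sqrt(105 + 2*(2*(2 - 3))*(-159)) = sqrt(105 + 2*(2*(-1))*(-159)) = sqrt(105 + 2*(-2)*(-159)) = sqrt(105 + 636) = sqrt(741)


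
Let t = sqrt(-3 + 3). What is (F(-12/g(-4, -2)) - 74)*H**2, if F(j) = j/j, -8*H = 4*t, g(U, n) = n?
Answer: 0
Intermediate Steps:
t = 0 (t = sqrt(0) = 0)
H = 0 (H = -0/2 = -1/8*0 = 0)
F(j) = 1
(F(-12/g(-4, -2)) - 74)*H**2 = (1 - 74)*0**2 = -73*0 = 0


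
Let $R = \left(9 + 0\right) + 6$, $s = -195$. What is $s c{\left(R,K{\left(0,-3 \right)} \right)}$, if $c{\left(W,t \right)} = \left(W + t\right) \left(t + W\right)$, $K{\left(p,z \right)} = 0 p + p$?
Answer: $-43875$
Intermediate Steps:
$K{\left(p,z \right)} = p$ ($K{\left(p,z \right)} = 0 + p = p$)
$R = 15$ ($R = 9 + 6 = 15$)
$c{\left(W,t \right)} = \left(W + t\right)^{2}$ ($c{\left(W,t \right)} = \left(W + t\right) \left(W + t\right) = \left(W + t\right)^{2}$)
$s c{\left(R,K{\left(0,-3 \right)} \right)} = - 195 \left(15 + 0\right)^{2} = - 195 \cdot 15^{2} = \left(-195\right) 225 = -43875$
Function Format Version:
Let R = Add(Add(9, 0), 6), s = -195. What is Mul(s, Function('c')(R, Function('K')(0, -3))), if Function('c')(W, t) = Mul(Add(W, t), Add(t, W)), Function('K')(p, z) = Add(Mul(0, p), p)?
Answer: -43875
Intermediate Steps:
Function('K')(p, z) = p (Function('K')(p, z) = Add(0, p) = p)
R = 15 (R = Add(9, 6) = 15)
Function('c')(W, t) = Pow(Add(W, t), 2) (Function('c')(W, t) = Mul(Add(W, t), Add(W, t)) = Pow(Add(W, t), 2))
Mul(s, Function('c')(R, Function('K')(0, -3))) = Mul(-195, Pow(Add(15, 0), 2)) = Mul(-195, Pow(15, 2)) = Mul(-195, 225) = -43875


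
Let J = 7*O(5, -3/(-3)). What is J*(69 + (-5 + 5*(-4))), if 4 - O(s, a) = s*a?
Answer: -308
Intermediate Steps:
O(s, a) = 4 - a*s (O(s, a) = 4 - s*a = 4 - a*s)
J = -7 (J = 7*(4 - 1*(-3/(-3))*5) = 7*(4 - 1*(-3*(-1/3))*5) = 7*(4 - 1*1*5) = 7*(4 - 5) = 7*(-1) = -7)
J*(69 + (-5 + 5*(-4))) = -7*(69 + (-5 + 5*(-4))) = -7*(69 + (-5 - 20)) = -7*(69 - 25) = -7*44 = -308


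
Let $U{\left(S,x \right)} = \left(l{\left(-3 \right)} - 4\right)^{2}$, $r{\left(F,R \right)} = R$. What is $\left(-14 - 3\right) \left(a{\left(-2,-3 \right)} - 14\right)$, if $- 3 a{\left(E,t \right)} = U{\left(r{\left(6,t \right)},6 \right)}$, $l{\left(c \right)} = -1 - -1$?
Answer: $\frac{986}{3} \approx 328.67$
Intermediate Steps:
$l{\left(c \right)} = 0$ ($l{\left(c \right)} = -1 + 1 = 0$)
$U{\left(S,x \right)} = 16$ ($U{\left(S,x \right)} = \left(0 - 4\right)^{2} = \left(-4\right)^{2} = 16$)
$a{\left(E,t \right)} = - \frac{16}{3}$ ($a{\left(E,t \right)} = \left(- \frac{1}{3}\right) 16 = - \frac{16}{3}$)
$\left(-14 - 3\right) \left(a{\left(-2,-3 \right)} - 14\right) = \left(-14 - 3\right) \left(- \frac{16}{3} - 14\right) = \left(-14 + \left(-11 + 8\right)\right) \left(- \frac{16}{3} - 14\right) = \left(-14 - 3\right) \left(- \frac{58}{3}\right) = \left(-17\right) \left(- \frac{58}{3}\right) = \frac{986}{3}$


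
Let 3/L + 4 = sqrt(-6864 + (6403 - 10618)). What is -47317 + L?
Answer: -524982127/11095 - 9*I*sqrt(1231)/11095 ≈ -47317.0 - 0.028461*I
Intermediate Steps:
L = 3/(-4 + 3*I*sqrt(1231)) (L = 3/(-4 + sqrt(-6864 + (6403 - 10618))) = 3/(-4 + sqrt(-6864 - 4215)) = 3/(-4 + sqrt(-11079)) = 3/(-4 + 3*I*sqrt(1231)) ≈ -0.0010816 - 0.028461*I)
-47317 + L = -47317 + (-12/11095 - 9*I*sqrt(1231)/11095) = -524982127/11095 - 9*I*sqrt(1231)/11095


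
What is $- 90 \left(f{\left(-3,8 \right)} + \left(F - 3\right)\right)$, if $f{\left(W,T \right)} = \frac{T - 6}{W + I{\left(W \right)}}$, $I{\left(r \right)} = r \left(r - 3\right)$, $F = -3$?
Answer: $528$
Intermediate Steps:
$I{\left(r \right)} = r \left(-3 + r\right)$
$f{\left(W,T \right)} = \frac{-6 + T}{W + W \left(-3 + W\right)}$ ($f{\left(W,T \right)} = \frac{T - 6}{W + W \left(-3 + W\right)} = \frac{-6 + T}{W + W \left(-3 + W\right)}$)
$- 90 \left(f{\left(-3,8 \right)} + \left(F - 3\right)\right) = - 90 \left(\frac{-6 + 8}{\left(-3\right) \left(-2 - 3\right)} - 6\right) = - 90 \left(\left(- \frac{1}{3}\right) \frac{1}{-5} \cdot 2 - 6\right) = - 90 \left(\left(- \frac{1}{3}\right) \left(- \frac{1}{5}\right) 2 - 6\right) = - 90 \left(\frac{2}{15} - 6\right) = \left(-90\right) \left(- \frac{88}{15}\right) = 528$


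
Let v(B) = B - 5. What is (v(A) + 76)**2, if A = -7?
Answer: 4096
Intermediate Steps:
v(B) = -5 + B
(v(A) + 76)**2 = ((-5 - 7) + 76)**2 = (-12 + 76)**2 = 64**2 = 4096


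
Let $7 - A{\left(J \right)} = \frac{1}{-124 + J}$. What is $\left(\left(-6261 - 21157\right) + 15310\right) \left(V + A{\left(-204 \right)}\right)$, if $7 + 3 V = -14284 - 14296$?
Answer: $\frac{9453971805}{82} \approx 1.1529 \cdot 10^{8}$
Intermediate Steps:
$V = -9529$ ($V = - \frac{7}{3} + \frac{-14284 - 14296}{3} = - \frac{7}{3} + \frac{1}{3} \left(-28580\right) = - \frac{7}{3} - \frac{28580}{3} = -9529$)
$A{\left(J \right)} = 7 - \frac{1}{-124 + J}$
$\left(\left(-6261 - 21157\right) + 15310\right) \left(V + A{\left(-204 \right)}\right) = \left(\left(-6261 - 21157\right) + 15310\right) \left(-9529 + \frac{-869 + 7 \left(-204\right)}{-124 - 204}\right) = \left(\left(-6261 - 21157\right) + 15310\right) \left(-9529 + \frac{-869 - 1428}{-328}\right) = \left(-27418 + 15310\right) \left(-9529 - - \frac{2297}{328}\right) = - 12108 \left(-9529 + \frac{2297}{328}\right) = \left(-12108\right) \left(- \frac{3123215}{328}\right) = \frac{9453971805}{82}$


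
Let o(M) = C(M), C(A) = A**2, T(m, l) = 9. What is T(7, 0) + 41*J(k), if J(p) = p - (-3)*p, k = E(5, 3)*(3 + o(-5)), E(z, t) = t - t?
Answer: 9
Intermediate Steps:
E(z, t) = 0
o(M) = M**2
k = 0 (k = 0*(3 + (-5)**2) = 0*(3 + 25) = 0*28 = 0)
J(p) = 4*p (J(p) = p + 3*p = 4*p)
T(7, 0) + 41*J(k) = 9 + 41*(4*0) = 9 + 41*0 = 9 + 0 = 9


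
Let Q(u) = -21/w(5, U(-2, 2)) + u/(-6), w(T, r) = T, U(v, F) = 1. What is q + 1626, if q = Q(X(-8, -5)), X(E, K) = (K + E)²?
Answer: 47809/30 ≈ 1593.6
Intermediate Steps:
X(E, K) = (E + K)²
Q(u) = -21/5 - u/6 (Q(u) = -21/5 + u/(-6) = -21*⅕ + u*(-⅙) = -21/5 - u/6)
q = -971/30 (q = -21/5 - (-8 - 5)²/6 = -21/5 - ⅙*(-13)² = -21/5 - ⅙*169 = -21/5 - 169/6 = -971/30 ≈ -32.367)
q + 1626 = -971/30 + 1626 = 47809/30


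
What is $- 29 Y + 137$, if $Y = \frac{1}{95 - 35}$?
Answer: $\frac{8191}{60} \approx 136.52$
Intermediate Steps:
$Y = \frac{1}{60} \approx 0.016667$
$- 29 Y + 137 = \left(-29\right) \frac{1}{60} + 137 = - \frac{29}{60} + 137 = \frac{8191}{60}$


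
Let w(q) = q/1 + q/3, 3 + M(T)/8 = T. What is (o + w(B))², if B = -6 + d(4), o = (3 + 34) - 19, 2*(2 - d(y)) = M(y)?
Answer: 484/9 ≈ 53.778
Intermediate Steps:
M(T) = -24 + 8*T
d(y) = 14 - 4*y (d(y) = 2 - (-24 + 8*y)/2 = 2 + (12 - 4*y) = 14 - 4*y)
o = 18 (o = 37 - 19 = 18)
B = -8 (B = -6 + (14 - 4*4) = -6 + (14 - 16) = -6 - 2 = -8)
w(q) = 4*q/3 (w(q) = q*1 + q*(⅓) = q + q/3 = 4*q/3)
(o + w(B))² = (18 + (4/3)*(-8))² = (18 - 32/3)² = (22/3)² = 484/9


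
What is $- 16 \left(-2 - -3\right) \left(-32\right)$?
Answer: $512$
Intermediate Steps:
$- 16 \left(-2 - -3\right) \left(-32\right) = - 16 \left(-2 + 3\right) \left(-32\right) = \left(-16\right) 1 \left(-32\right) = \left(-16\right) \left(-32\right) = 512$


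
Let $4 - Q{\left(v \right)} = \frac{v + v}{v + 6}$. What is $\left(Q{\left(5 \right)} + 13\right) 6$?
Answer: $\frac{1062}{11} \approx 96.545$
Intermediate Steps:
$Q{\left(v \right)} = 4 - \frac{2 v}{6 + v}$ ($Q{\left(v \right)} = 4 - \frac{v + v}{v + 6} = 4 - \frac{2 v}{6 + v}$)
$\left(Q{\left(5 \right)} + 13\right) 6 = \left(\frac{2 \left(12 + 5\right)}{6 + 5} + 13\right) 6 = \left(2 \cdot \frac{1}{11} \cdot 17 + 13\right) 6 = \left(\frac{34}{11} + 13\right) 6 = \frac{177}{11} \cdot 6 = \frac{1062}{11}$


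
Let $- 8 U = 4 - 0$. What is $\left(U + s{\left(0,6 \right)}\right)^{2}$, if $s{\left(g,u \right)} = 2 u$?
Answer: $\frac{529}{4} \approx 132.25$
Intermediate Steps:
$U = - \frac{1}{2}$ ($U = - \frac{4 - 0}{8} = - \frac{4 + 0}{8} = \left(- \frac{1}{8}\right) 4 = - \frac{1}{2} \approx -0.5$)
$\left(U + s{\left(0,6 \right)}\right)^{2} = \left(- \frac{1}{2} + 2 \cdot 6\right)^{2} = \left(- \frac{1}{2} + 12\right)^{2} = \left(\frac{23}{2}\right)^{2} = \frac{529}{4}$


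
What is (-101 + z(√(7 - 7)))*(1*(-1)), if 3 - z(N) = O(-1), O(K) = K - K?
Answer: 98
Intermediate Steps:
O(K) = 0
z(N) = 3 (z(N) = 3 - 1*0 = 3 + 0 = 3)
(-101 + z(√(7 - 7)))*(1*(-1)) = (-101 + 3)*(1*(-1)) = -98*(-1) = 98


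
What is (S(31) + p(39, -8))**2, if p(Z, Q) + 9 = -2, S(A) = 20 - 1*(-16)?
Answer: 625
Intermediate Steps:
S(A) = 36 (S(A) = 20 + 16 = 36)
p(Z, Q) = -11 (p(Z, Q) = -9 - 2 = -11)
(S(31) + p(39, -8))**2 = (36 - 11)**2 = 25**2 = 625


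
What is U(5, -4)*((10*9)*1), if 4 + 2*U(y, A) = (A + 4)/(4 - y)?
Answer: -180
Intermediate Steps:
U(y, A) = -2 + (4 + A)/(2*(4 - y)) (U(y, A) = -2 + ((A + 4)/(4 - y))/2 = -2 + ((4 + A)/(4 - y))/2 = -2 + (4 + A)/(2*(4 - y)))
U(5, -4)*((10*9)*1) = ((12 - 1*(-4) - 4*5)/(2*(-4 + 5)))*((10*9)*1) = ((1/2)*(12 + 4 - 20)/1)*(90*1) = ((1/2)*1*(-4))*90 = -2*90 = -180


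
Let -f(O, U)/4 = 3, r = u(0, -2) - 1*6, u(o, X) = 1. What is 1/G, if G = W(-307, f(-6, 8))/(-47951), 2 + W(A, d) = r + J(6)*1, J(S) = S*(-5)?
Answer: 47951/37 ≈ 1296.0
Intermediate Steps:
J(S) = -5*S
r = -5 (r = 1 - 1*6 = 1 - 6 = -5)
f(O, U) = -12 (f(O, U) = -4*3 = -12)
W(A, d) = -37 (W(A, d) = -2 + (-5 - 5*6*1) = -2 + (-5 - 30*1) = -2 + (-5 - 30) = -2 - 35 = -37)
G = 37/47951 (G = -37/(-47951) = -37*(-1/47951) = 37/47951 ≈ 0.00077162)
1/G = 1/(37/47951) = 47951/37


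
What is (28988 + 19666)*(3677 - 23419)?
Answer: -960527268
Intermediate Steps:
(28988 + 19666)*(3677 - 23419) = 48654*(-19742) = -960527268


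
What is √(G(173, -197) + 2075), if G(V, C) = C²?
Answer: 2*√10221 ≈ 202.20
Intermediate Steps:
√(G(173, -197) + 2075) = √((-197)² + 2075) = √(38809 + 2075) = √40884 = 2*√10221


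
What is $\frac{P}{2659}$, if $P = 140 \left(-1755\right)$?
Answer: $- \frac{245700}{2659} \approx -92.403$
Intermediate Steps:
$P = -245700$
$\frac{P}{2659} = - \frac{245700}{2659}$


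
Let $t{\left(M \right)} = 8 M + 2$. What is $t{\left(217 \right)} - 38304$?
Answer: $-36566$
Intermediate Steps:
$t{\left(M \right)} = 2 + 8 M$
$t{\left(217 \right)} - 38304 = \left(2 + 8 \cdot 217\right) - 38304 = \left(2 + 1736\right) - 38304 = 1738 - 38304 = -36566$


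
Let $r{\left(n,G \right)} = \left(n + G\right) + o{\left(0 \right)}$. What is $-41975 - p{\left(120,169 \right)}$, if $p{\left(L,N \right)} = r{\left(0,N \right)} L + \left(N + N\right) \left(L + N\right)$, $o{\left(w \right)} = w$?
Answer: $-159937$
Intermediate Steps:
$r{\left(n,G \right)} = G + n$ ($r{\left(n,G \right)} = \left(n + G\right) + 0 = \left(G + n\right) + 0 = G + n$)
$p{\left(L,N \right)} = L N + 2 N \left(L + N\right)$ ($p{\left(L,N \right)} = \left(N + 0\right) L + \left(N + N\right) \left(L + N\right) = N L + 2 N \left(L + N\right) = L N + 2 N \left(L + N\right)$)
$-41975 - p{\left(120,169 \right)} = -41975 - 169 \left(2 \cdot 169 + 3 \cdot 120\right) = -41975 - 169 \left(338 + 360\right) = -41975 - 169 \cdot 698 = -41975 - 117962 = -159937$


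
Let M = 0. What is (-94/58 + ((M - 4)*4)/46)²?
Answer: 1723969/444889 ≈ 3.8751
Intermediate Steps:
(-94/58 + ((M - 4)*4)/46)² = (-94/58 + ((0 - 4)*4)/46)² = (-94*1/58 - 4*4*(1/46))² = (-47/29 - 16*1/46)² = (-47/29 - 8/23)² = (-1313/667)² = 1723969/444889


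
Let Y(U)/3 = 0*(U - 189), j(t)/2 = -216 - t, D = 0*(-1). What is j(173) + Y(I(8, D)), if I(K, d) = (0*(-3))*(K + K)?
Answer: -778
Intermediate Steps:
D = 0
I(K, d) = 0 (I(K, d) = 0*(2*K) = 0)
j(t) = -432 - 2*t (j(t) = 2*(-216 - t) = -432 - 2*t)
Y(U) = 0 (Y(U) = 3*(0*(U - 189)) = 3*(0*(-189 + U)) = 3*0 = 0)
j(173) + Y(I(8, D)) = (-432 - 2*173) + 0 = (-432 - 346) + 0 = -778 + 0 = -778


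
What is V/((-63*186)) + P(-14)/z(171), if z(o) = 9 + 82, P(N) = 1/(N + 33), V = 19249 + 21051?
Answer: -160523/46683 ≈ -3.4386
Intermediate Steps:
V = 40300
P(N) = 1/(33 + N)
z(o) = 91
V/((-63*186)) + P(-14)/z(171) = 40300/((-63*186)) + 1/((33 - 14)*91) = 40300/(-11718) + (1/91)/19 = 40300*(-1/11718) + (1/19)*(1/91) = -650/189 + 1/1729 = -160523/46683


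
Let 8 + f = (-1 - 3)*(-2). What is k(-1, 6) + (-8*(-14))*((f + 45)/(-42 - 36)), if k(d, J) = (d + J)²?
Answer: -515/13 ≈ -39.615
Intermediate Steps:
k(d, J) = (J + d)²
f = 0 (f = -8 + (-1 - 3)*(-2) = -8 - 4*(-2) = -8 + 8 = 0)
k(-1, 6) + (-8*(-14))*((f + 45)/(-42 - 36)) = (6 - 1)² + (-8*(-14))*((0 + 45)/(-42 - 36)) = 5² + 112*(45/(-78)) = 25 + 112*(45*(-1/78)) = 25 + 112*(-15/26) = 25 - 840/13 = -515/13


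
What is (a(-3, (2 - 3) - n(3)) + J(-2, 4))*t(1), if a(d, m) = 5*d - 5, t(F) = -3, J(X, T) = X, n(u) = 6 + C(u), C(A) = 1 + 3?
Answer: 66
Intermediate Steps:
C(A) = 4
n(u) = 10 (n(u) = 6 + 4 = 10)
a(d, m) = -5 + 5*d
(a(-3, (2 - 3) - n(3)) + J(-2, 4))*t(1) = ((-5 + 5*(-3)) - 2)*(-3) = ((-5 - 15) - 2)*(-3) = (-20 - 2)*(-3) = -22*(-3) = 66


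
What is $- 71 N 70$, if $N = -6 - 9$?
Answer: $74550$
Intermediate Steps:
$N = -15$
$- 71 N 70 = \left(-71\right) \left(-15\right) 70 = 1065 \cdot 70 = 74550$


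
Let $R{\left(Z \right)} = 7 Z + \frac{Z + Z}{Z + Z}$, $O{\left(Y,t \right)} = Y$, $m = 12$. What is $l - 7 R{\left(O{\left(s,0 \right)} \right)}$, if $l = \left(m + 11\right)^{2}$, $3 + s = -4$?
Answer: $865$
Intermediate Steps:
$s = -7$ ($s = -3 - 4 = -7$)
$R{\left(Z \right)} = 1 + 7 Z$ ($R{\left(Z \right)} = 7 Z + \frac{2 Z}{2 Z} = 7 Z + 2 Z \frac{1}{2 Z} = 7 Z + 1 = 1 + 7 Z$)
$l = 529$ ($l = \left(12 + 11\right)^{2} = 23^{2} = 529$)
$l - 7 R{\left(O{\left(s,0 \right)} \right)} = 529 - 7 \left(1 + 7 \left(-7\right)\right) = 529 - 7 \left(1 - 49\right) = 529 - 7 \left(-48\right) = 529 - -336 = 529 + 336 = 865$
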